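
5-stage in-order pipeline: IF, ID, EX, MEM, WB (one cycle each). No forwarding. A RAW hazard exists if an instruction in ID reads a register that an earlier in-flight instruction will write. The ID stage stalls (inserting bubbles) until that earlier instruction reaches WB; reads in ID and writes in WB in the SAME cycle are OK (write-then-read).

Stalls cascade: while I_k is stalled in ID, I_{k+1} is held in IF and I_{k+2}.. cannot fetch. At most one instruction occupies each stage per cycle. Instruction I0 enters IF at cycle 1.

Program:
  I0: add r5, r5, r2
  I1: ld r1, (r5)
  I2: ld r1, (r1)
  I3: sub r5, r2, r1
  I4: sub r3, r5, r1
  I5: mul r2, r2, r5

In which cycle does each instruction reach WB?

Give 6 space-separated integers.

I0 add r5 <- r5,r2: IF@1 ID@2 stall=0 (-) EX@3 MEM@4 WB@5
I1 ld r1 <- r5: IF@2 ID@3 stall=2 (RAW on I0.r5 (WB@5)) EX@6 MEM@7 WB@8
I2 ld r1 <- r1: IF@3 ID@6 stall=2 (RAW on I1.r1 (WB@8)) EX@9 MEM@10 WB@11
I3 sub r5 <- r2,r1: IF@6 ID@9 stall=2 (RAW on I2.r1 (WB@11)) EX@12 MEM@13 WB@14
I4 sub r3 <- r5,r1: IF@9 ID@12 stall=2 (RAW on I3.r5 (WB@14)) EX@15 MEM@16 WB@17
I5 mul r2 <- r2,r5: IF@12 ID@15 stall=0 (-) EX@16 MEM@17 WB@18

Answer: 5 8 11 14 17 18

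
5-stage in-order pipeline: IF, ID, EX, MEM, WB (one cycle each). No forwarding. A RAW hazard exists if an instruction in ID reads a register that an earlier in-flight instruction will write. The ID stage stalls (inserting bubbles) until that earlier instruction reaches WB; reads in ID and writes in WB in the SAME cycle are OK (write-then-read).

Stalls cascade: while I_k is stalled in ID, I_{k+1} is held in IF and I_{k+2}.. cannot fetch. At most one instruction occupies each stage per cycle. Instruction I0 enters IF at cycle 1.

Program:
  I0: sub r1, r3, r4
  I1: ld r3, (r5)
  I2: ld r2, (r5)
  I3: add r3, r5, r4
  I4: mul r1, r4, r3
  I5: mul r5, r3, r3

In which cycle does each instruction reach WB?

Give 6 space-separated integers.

Answer: 5 6 7 8 11 12

Derivation:
I0 sub r1 <- r3,r4: IF@1 ID@2 stall=0 (-) EX@3 MEM@4 WB@5
I1 ld r3 <- r5: IF@2 ID@3 stall=0 (-) EX@4 MEM@5 WB@6
I2 ld r2 <- r5: IF@3 ID@4 stall=0 (-) EX@5 MEM@6 WB@7
I3 add r3 <- r5,r4: IF@4 ID@5 stall=0 (-) EX@6 MEM@7 WB@8
I4 mul r1 <- r4,r3: IF@5 ID@6 stall=2 (RAW on I3.r3 (WB@8)) EX@9 MEM@10 WB@11
I5 mul r5 <- r3,r3: IF@6 ID@9 stall=0 (-) EX@10 MEM@11 WB@12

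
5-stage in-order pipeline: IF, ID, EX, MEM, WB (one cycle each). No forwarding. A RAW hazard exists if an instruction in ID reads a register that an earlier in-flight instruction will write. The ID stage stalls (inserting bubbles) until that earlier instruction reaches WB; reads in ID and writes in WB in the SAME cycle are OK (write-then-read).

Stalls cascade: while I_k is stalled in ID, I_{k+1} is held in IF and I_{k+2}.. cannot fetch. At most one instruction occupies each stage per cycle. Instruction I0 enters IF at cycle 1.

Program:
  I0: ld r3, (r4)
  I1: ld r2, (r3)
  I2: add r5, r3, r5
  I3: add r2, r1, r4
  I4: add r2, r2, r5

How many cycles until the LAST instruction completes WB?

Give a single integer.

Answer: 13

Derivation:
I0 ld r3 <- r4: IF@1 ID@2 stall=0 (-) EX@3 MEM@4 WB@5
I1 ld r2 <- r3: IF@2 ID@3 stall=2 (RAW on I0.r3 (WB@5)) EX@6 MEM@7 WB@8
I2 add r5 <- r3,r5: IF@3 ID@6 stall=0 (-) EX@7 MEM@8 WB@9
I3 add r2 <- r1,r4: IF@6 ID@7 stall=0 (-) EX@8 MEM@9 WB@10
I4 add r2 <- r2,r5: IF@7 ID@8 stall=2 (RAW on I3.r2 (WB@10)) EX@11 MEM@12 WB@13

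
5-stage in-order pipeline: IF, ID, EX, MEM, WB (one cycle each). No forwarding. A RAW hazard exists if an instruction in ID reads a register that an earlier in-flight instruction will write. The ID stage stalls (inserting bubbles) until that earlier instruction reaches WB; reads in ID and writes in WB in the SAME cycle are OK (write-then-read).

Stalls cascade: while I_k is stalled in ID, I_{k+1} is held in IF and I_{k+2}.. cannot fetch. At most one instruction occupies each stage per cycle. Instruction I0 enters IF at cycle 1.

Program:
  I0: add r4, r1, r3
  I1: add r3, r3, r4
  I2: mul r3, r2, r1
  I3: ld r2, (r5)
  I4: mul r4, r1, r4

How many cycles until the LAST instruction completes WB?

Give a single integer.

Answer: 11

Derivation:
I0 add r4 <- r1,r3: IF@1 ID@2 stall=0 (-) EX@3 MEM@4 WB@5
I1 add r3 <- r3,r4: IF@2 ID@3 stall=2 (RAW on I0.r4 (WB@5)) EX@6 MEM@7 WB@8
I2 mul r3 <- r2,r1: IF@3 ID@6 stall=0 (-) EX@7 MEM@8 WB@9
I3 ld r2 <- r5: IF@6 ID@7 stall=0 (-) EX@8 MEM@9 WB@10
I4 mul r4 <- r1,r4: IF@7 ID@8 stall=0 (-) EX@9 MEM@10 WB@11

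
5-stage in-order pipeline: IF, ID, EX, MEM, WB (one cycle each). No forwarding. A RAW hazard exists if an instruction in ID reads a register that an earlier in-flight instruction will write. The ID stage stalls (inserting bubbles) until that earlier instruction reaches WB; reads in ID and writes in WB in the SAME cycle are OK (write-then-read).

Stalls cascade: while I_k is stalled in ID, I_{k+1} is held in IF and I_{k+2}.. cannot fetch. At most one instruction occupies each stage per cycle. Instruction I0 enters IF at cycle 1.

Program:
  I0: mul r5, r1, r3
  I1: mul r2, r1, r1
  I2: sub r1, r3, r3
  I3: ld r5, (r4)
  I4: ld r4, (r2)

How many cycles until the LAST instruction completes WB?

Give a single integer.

I0 mul r5 <- r1,r3: IF@1 ID@2 stall=0 (-) EX@3 MEM@4 WB@5
I1 mul r2 <- r1,r1: IF@2 ID@3 stall=0 (-) EX@4 MEM@5 WB@6
I2 sub r1 <- r3,r3: IF@3 ID@4 stall=0 (-) EX@5 MEM@6 WB@7
I3 ld r5 <- r4: IF@4 ID@5 stall=0 (-) EX@6 MEM@7 WB@8
I4 ld r4 <- r2: IF@5 ID@6 stall=0 (-) EX@7 MEM@8 WB@9

Answer: 9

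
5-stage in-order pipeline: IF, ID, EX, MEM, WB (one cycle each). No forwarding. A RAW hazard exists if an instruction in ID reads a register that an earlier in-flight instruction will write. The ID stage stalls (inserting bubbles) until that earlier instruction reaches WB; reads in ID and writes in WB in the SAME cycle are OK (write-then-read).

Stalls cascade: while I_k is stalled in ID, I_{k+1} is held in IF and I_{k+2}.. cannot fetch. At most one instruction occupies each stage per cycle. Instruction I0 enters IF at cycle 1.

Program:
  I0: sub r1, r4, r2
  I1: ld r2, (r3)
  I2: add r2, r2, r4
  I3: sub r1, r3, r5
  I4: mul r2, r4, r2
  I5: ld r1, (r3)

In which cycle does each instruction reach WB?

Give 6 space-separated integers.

Answer: 5 6 9 10 12 13

Derivation:
I0 sub r1 <- r4,r2: IF@1 ID@2 stall=0 (-) EX@3 MEM@4 WB@5
I1 ld r2 <- r3: IF@2 ID@3 stall=0 (-) EX@4 MEM@5 WB@6
I2 add r2 <- r2,r4: IF@3 ID@4 stall=2 (RAW on I1.r2 (WB@6)) EX@7 MEM@8 WB@9
I3 sub r1 <- r3,r5: IF@4 ID@7 stall=0 (-) EX@8 MEM@9 WB@10
I4 mul r2 <- r4,r2: IF@7 ID@8 stall=1 (RAW on I2.r2 (WB@9)) EX@10 MEM@11 WB@12
I5 ld r1 <- r3: IF@8 ID@10 stall=0 (-) EX@11 MEM@12 WB@13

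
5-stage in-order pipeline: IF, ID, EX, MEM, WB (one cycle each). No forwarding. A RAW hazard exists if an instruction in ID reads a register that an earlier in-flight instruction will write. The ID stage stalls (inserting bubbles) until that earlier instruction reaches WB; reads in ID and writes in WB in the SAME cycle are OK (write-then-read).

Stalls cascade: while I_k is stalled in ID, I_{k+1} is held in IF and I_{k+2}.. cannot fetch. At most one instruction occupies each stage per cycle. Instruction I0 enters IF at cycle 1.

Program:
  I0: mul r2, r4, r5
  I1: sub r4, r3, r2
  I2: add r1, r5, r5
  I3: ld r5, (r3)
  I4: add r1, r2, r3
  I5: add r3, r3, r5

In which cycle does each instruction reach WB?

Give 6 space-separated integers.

Answer: 5 8 9 10 11 13

Derivation:
I0 mul r2 <- r4,r5: IF@1 ID@2 stall=0 (-) EX@3 MEM@4 WB@5
I1 sub r4 <- r3,r2: IF@2 ID@3 stall=2 (RAW on I0.r2 (WB@5)) EX@6 MEM@7 WB@8
I2 add r1 <- r5,r5: IF@3 ID@6 stall=0 (-) EX@7 MEM@8 WB@9
I3 ld r5 <- r3: IF@6 ID@7 stall=0 (-) EX@8 MEM@9 WB@10
I4 add r1 <- r2,r3: IF@7 ID@8 stall=0 (-) EX@9 MEM@10 WB@11
I5 add r3 <- r3,r5: IF@8 ID@9 stall=1 (RAW on I3.r5 (WB@10)) EX@11 MEM@12 WB@13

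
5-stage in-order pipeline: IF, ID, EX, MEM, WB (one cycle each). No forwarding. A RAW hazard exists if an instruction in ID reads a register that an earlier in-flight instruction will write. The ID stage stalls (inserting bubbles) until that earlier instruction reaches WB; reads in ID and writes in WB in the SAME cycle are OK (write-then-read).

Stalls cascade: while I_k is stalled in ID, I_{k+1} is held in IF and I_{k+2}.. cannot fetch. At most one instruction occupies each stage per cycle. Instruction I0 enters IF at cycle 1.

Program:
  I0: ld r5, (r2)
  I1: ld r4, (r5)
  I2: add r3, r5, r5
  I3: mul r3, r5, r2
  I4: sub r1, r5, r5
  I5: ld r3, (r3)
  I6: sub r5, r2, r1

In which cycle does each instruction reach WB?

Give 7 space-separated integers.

I0 ld r5 <- r2: IF@1 ID@2 stall=0 (-) EX@3 MEM@4 WB@5
I1 ld r4 <- r5: IF@2 ID@3 stall=2 (RAW on I0.r5 (WB@5)) EX@6 MEM@7 WB@8
I2 add r3 <- r5,r5: IF@3 ID@6 stall=0 (-) EX@7 MEM@8 WB@9
I3 mul r3 <- r5,r2: IF@6 ID@7 stall=0 (-) EX@8 MEM@9 WB@10
I4 sub r1 <- r5,r5: IF@7 ID@8 stall=0 (-) EX@9 MEM@10 WB@11
I5 ld r3 <- r3: IF@8 ID@9 stall=1 (RAW on I3.r3 (WB@10)) EX@11 MEM@12 WB@13
I6 sub r5 <- r2,r1: IF@9 ID@11 stall=0 (-) EX@12 MEM@13 WB@14

Answer: 5 8 9 10 11 13 14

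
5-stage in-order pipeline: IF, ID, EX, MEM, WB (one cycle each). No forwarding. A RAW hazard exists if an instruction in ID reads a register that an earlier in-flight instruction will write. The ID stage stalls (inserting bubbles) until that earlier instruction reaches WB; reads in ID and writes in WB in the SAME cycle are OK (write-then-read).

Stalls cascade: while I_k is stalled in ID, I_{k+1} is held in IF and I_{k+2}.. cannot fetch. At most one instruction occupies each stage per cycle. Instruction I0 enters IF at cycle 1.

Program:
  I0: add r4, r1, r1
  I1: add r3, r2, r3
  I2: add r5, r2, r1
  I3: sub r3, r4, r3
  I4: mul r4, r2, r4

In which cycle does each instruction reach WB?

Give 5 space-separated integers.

Answer: 5 6 7 9 10

Derivation:
I0 add r4 <- r1,r1: IF@1 ID@2 stall=0 (-) EX@3 MEM@4 WB@5
I1 add r3 <- r2,r3: IF@2 ID@3 stall=0 (-) EX@4 MEM@5 WB@6
I2 add r5 <- r2,r1: IF@3 ID@4 stall=0 (-) EX@5 MEM@6 WB@7
I3 sub r3 <- r4,r3: IF@4 ID@5 stall=1 (RAW on I1.r3 (WB@6)) EX@7 MEM@8 WB@9
I4 mul r4 <- r2,r4: IF@5 ID@7 stall=0 (-) EX@8 MEM@9 WB@10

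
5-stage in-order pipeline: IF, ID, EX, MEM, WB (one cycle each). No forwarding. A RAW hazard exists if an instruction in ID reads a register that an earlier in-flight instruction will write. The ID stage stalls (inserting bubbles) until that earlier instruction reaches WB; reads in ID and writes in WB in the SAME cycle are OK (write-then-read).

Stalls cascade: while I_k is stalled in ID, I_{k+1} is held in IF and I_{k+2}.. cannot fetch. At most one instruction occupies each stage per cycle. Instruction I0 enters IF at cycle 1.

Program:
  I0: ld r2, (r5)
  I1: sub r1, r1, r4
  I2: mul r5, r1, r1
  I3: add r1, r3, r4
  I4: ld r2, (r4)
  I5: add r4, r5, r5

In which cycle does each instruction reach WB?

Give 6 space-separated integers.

Answer: 5 6 9 10 11 12

Derivation:
I0 ld r2 <- r5: IF@1 ID@2 stall=0 (-) EX@3 MEM@4 WB@5
I1 sub r1 <- r1,r4: IF@2 ID@3 stall=0 (-) EX@4 MEM@5 WB@6
I2 mul r5 <- r1,r1: IF@3 ID@4 stall=2 (RAW on I1.r1 (WB@6)) EX@7 MEM@8 WB@9
I3 add r1 <- r3,r4: IF@4 ID@7 stall=0 (-) EX@8 MEM@9 WB@10
I4 ld r2 <- r4: IF@7 ID@8 stall=0 (-) EX@9 MEM@10 WB@11
I5 add r4 <- r5,r5: IF@8 ID@9 stall=0 (-) EX@10 MEM@11 WB@12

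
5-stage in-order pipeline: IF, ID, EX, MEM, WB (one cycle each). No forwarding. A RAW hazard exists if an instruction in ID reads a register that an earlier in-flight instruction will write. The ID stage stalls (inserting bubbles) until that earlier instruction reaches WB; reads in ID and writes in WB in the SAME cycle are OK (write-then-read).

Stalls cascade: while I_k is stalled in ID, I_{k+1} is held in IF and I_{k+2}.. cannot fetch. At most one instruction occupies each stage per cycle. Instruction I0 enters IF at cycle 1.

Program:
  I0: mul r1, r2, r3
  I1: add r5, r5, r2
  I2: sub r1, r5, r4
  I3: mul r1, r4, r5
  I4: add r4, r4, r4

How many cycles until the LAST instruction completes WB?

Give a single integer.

Answer: 11

Derivation:
I0 mul r1 <- r2,r3: IF@1 ID@2 stall=0 (-) EX@3 MEM@4 WB@5
I1 add r5 <- r5,r2: IF@2 ID@3 stall=0 (-) EX@4 MEM@5 WB@6
I2 sub r1 <- r5,r4: IF@3 ID@4 stall=2 (RAW on I1.r5 (WB@6)) EX@7 MEM@8 WB@9
I3 mul r1 <- r4,r5: IF@4 ID@7 stall=0 (-) EX@8 MEM@9 WB@10
I4 add r4 <- r4,r4: IF@7 ID@8 stall=0 (-) EX@9 MEM@10 WB@11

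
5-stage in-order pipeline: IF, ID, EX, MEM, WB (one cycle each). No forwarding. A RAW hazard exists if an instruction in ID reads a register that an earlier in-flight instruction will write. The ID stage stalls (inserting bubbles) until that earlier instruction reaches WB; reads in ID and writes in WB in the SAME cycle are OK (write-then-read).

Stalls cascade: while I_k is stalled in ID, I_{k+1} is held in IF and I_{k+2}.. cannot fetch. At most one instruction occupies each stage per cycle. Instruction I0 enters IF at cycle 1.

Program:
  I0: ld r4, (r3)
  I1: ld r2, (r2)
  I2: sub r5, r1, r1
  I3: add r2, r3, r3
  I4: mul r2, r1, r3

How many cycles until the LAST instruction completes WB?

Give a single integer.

I0 ld r4 <- r3: IF@1 ID@2 stall=0 (-) EX@3 MEM@4 WB@5
I1 ld r2 <- r2: IF@2 ID@3 stall=0 (-) EX@4 MEM@5 WB@6
I2 sub r5 <- r1,r1: IF@3 ID@4 stall=0 (-) EX@5 MEM@6 WB@7
I3 add r2 <- r3,r3: IF@4 ID@5 stall=0 (-) EX@6 MEM@7 WB@8
I4 mul r2 <- r1,r3: IF@5 ID@6 stall=0 (-) EX@7 MEM@8 WB@9

Answer: 9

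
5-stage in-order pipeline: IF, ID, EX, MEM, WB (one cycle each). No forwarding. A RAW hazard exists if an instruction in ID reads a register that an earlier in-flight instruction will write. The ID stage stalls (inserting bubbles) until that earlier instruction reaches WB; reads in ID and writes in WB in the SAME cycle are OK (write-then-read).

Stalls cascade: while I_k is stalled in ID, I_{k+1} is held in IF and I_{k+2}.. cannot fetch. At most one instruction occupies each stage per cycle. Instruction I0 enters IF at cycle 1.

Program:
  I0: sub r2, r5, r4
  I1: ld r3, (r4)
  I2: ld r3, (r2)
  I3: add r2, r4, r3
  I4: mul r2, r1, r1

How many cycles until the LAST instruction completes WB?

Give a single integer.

Answer: 12

Derivation:
I0 sub r2 <- r5,r4: IF@1 ID@2 stall=0 (-) EX@3 MEM@4 WB@5
I1 ld r3 <- r4: IF@2 ID@3 stall=0 (-) EX@4 MEM@5 WB@6
I2 ld r3 <- r2: IF@3 ID@4 stall=1 (RAW on I0.r2 (WB@5)) EX@6 MEM@7 WB@8
I3 add r2 <- r4,r3: IF@4 ID@6 stall=2 (RAW on I2.r3 (WB@8)) EX@9 MEM@10 WB@11
I4 mul r2 <- r1,r1: IF@6 ID@9 stall=0 (-) EX@10 MEM@11 WB@12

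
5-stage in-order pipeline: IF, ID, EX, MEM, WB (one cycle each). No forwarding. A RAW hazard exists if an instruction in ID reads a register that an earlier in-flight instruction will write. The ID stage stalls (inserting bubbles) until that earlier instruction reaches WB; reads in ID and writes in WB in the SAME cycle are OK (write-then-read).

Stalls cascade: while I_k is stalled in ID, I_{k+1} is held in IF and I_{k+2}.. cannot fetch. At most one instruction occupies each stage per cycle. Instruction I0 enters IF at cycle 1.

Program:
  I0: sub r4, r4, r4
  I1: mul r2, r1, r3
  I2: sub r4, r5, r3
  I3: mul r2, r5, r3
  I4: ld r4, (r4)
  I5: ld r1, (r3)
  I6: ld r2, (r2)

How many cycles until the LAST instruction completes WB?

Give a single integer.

I0 sub r4 <- r4,r4: IF@1 ID@2 stall=0 (-) EX@3 MEM@4 WB@5
I1 mul r2 <- r1,r3: IF@2 ID@3 stall=0 (-) EX@4 MEM@5 WB@6
I2 sub r4 <- r5,r3: IF@3 ID@4 stall=0 (-) EX@5 MEM@6 WB@7
I3 mul r2 <- r5,r3: IF@4 ID@5 stall=0 (-) EX@6 MEM@7 WB@8
I4 ld r4 <- r4: IF@5 ID@6 stall=1 (RAW on I2.r4 (WB@7)) EX@8 MEM@9 WB@10
I5 ld r1 <- r3: IF@6 ID@8 stall=0 (-) EX@9 MEM@10 WB@11
I6 ld r2 <- r2: IF@8 ID@9 stall=0 (-) EX@10 MEM@11 WB@12

Answer: 12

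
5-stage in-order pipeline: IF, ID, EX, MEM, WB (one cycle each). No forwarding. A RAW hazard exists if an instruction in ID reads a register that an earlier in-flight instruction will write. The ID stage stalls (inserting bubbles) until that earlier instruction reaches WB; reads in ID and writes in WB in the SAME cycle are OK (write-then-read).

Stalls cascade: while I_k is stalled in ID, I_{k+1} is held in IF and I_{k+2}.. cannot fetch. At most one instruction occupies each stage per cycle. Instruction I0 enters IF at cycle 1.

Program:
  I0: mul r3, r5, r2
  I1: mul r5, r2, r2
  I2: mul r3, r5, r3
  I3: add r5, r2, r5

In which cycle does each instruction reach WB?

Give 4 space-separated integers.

Answer: 5 6 9 10

Derivation:
I0 mul r3 <- r5,r2: IF@1 ID@2 stall=0 (-) EX@3 MEM@4 WB@5
I1 mul r5 <- r2,r2: IF@2 ID@3 stall=0 (-) EX@4 MEM@5 WB@6
I2 mul r3 <- r5,r3: IF@3 ID@4 stall=2 (RAW on I1.r5 (WB@6)) EX@7 MEM@8 WB@9
I3 add r5 <- r2,r5: IF@4 ID@7 stall=0 (-) EX@8 MEM@9 WB@10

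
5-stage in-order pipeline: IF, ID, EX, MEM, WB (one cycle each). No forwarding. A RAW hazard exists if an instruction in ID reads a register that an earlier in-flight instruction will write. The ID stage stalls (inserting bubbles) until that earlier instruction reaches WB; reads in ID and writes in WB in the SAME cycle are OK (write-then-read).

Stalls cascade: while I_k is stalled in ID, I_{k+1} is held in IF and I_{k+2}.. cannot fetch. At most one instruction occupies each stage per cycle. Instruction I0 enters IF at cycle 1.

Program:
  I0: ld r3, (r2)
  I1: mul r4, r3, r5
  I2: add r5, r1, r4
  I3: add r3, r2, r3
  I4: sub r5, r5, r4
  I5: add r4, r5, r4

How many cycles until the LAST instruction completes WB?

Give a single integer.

I0 ld r3 <- r2: IF@1 ID@2 stall=0 (-) EX@3 MEM@4 WB@5
I1 mul r4 <- r3,r5: IF@2 ID@3 stall=2 (RAW on I0.r3 (WB@5)) EX@6 MEM@7 WB@8
I2 add r5 <- r1,r4: IF@3 ID@6 stall=2 (RAW on I1.r4 (WB@8)) EX@9 MEM@10 WB@11
I3 add r3 <- r2,r3: IF@6 ID@9 stall=0 (-) EX@10 MEM@11 WB@12
I4 sub r5 <- r5,r4: IF@9 ID@10 stall=1 (RAW on I2.r5 (WB@11)) EX@12 MEM@13 WB@14
I5 add r4 <- r5,r4: IF@10 ID@12 stall=2 (RAW on I4.r5 (WB@14)) EX@15 MEM@16 WB@17

Answer: 17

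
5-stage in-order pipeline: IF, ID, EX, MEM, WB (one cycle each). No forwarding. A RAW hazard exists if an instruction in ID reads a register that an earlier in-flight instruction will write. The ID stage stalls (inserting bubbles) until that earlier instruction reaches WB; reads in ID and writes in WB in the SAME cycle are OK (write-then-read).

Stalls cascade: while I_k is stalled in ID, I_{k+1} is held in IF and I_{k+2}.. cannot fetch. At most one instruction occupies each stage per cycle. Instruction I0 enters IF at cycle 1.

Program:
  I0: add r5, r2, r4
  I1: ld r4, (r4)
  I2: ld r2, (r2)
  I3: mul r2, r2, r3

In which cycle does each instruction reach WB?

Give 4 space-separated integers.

I0 add r5 <- r2,r4: IF@1 ID@2 stall=0 (-) EX@3 MEM@4 WB@5
I1 ld r4 <- r4: IF@2 ID@3 stall=0 (-) EX@4 MEM@5 WB@6
I2 ld r2 <- r2: IF@3 ID@4 stall=0 (-) EX@5 MEM@6 WB@7
I3 mul r2 <- r2,r3: IF@4 ID@5 stall=2 (RAW on I2.r2 (WB@7)) EX@8 MEM@9 WB@10

Answer: 5 6 7 10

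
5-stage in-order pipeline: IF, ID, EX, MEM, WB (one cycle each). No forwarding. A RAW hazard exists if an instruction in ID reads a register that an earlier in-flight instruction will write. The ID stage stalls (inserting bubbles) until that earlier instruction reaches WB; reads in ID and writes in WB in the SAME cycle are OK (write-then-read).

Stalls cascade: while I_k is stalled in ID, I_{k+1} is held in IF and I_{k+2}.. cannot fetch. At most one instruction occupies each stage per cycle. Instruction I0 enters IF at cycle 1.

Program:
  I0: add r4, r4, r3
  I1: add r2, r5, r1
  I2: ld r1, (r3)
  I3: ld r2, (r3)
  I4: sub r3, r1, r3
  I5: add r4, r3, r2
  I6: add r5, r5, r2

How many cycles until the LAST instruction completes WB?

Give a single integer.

Answer: 14

Derivation:
I0 add r4 <- r4,r3: IF@1 ID@2 stall=0 (-) EX@3 MEM@4 WB@5
I1 add r2 <- r5,r1: IF@2 ID@3 stall=0 (-) EX@4 MEM@5 WB@6
I2 ld r1 <- r3: IF@3 ID@4 stall=0 (-) EX@5 MEM@6 WB@7
I3 ld r2 <- r3: IF@4 ID@5 stall=0 (-) EX@6 MEM@7 WB@8
I4 sub r3 <- r1,r3: IF@5 ID@6 stall=1 (RAW on I2.r1 (WB@7)) EX@8 MEM@9 WB@10
I5 add r4 <- r3,r2: IF@6 ID@8 stall=2 (RAW on I4.r3 (WB@10)) EX@11 MEM@12 WB@13
I6 add r5 <- r5,r2: IF@8 ID@11 stall=0 (-) EX@12 MEM@13 WB@14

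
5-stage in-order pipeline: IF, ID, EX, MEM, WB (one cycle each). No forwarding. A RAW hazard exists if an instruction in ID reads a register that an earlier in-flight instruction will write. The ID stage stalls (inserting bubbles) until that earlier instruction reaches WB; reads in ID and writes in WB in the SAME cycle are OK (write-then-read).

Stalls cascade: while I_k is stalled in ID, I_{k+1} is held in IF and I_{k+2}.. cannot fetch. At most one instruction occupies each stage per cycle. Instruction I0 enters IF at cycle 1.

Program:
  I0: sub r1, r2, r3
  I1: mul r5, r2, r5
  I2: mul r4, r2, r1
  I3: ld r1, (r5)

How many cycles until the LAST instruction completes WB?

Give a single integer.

Answer: 9

Derivation:
I0 sub r1 <- r2,r3: IF@1 ID@2 stall=0 (-) EX@3 MEM@4 WB@5
I1 mul r5 <- r2,r5: IF@2 ID@3 stall=0 (-) EX@4 MEM@5 WB@6
I2 mul r4 <- r2,r1: IF@3 ID@4 stall=1 (RAW on I0.r1 (WB@5)) EX@6 MEM@7 WB@8
I3 ld r1 <- r5: IF@4 ID@6 stall=0 (-) EX@7 MEM@8 WB@9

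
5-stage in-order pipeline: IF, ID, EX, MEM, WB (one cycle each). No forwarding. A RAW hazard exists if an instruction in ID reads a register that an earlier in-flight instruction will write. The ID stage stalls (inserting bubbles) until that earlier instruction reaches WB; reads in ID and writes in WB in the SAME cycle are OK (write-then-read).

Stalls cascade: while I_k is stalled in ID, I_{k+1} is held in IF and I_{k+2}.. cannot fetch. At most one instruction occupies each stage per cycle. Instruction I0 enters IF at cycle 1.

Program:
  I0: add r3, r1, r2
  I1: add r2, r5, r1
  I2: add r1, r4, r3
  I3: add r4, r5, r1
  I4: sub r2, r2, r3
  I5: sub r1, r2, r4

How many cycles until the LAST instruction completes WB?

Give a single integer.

I0 add r3 <- r1,r2: IF@1 ID@2 stall=0 (-) EX@3 MEM@4 WB@5
I1 add r2 <- r5,r1: IF@2 ID@3 stall=0 (-) EX@4 MEM@5 WB@6
I2 add r1 <- r4,r3: IF@3 ID@4 stall=1 (RAW on I0.r3 (WB@5)) EX@6 MEM@7 WB@8
I3 add r4 <- r5,r1: IF@4 ID@6 stall=2 (RAW on I2.r1 (WB@8)) EX@9 MEM@10 WB@11
I4 sub r2 <- r2,r3: IF@6 ID@9 stall=0 (-) EX@10 MEM@11 WB@12
I5 sub r1 <- r2,r4: IF@9 ID@10 stall=2 (RAW on I4.r2 (WB@12)) EX@13 MEM@14 WB@15

Answer: 15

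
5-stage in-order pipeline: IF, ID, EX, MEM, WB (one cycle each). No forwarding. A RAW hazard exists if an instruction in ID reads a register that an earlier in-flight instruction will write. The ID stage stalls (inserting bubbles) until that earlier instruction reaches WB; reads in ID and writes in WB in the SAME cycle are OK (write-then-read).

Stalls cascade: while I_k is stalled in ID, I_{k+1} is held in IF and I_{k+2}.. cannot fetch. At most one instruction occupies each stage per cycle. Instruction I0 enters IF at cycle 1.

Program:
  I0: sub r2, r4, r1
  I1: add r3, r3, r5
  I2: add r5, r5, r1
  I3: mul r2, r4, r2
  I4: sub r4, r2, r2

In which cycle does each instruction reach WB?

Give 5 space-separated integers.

Answer: 5 6 7 8 11

Derivation:
I0 sub r2 <- r4,r1: IF@1 ID@2 stall=0 (-) EX@3 MEM@4 WB@5
I1 add r3 <- r3,r5: IF@2 ID@3 stall=0 (-) EX@4 MEM@5 WB@6
I2 add r5 <- r5,r1: IF@3 ID@4 stall=0 (-) EX@5 MEM@6 WB@7
I3 mul r2 <- r4,r2: IF@4 ID@5 stall=0 (-) EX@6 MEM@7 WB@8
I4 sub r4 <- r2,r2: IF@5 ID@6 stall=2 (RAW on I3.r2 (WB@8)) EX@9 MEM@10 WB@11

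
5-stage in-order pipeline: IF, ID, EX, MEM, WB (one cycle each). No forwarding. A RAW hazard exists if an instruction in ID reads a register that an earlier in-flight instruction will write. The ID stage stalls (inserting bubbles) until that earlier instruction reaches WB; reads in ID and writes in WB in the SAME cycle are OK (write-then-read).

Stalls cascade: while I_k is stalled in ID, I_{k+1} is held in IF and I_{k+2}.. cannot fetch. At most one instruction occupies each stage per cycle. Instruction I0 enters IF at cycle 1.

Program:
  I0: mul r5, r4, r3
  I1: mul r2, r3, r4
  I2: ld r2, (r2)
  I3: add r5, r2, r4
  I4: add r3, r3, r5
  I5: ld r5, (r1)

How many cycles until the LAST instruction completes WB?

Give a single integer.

Answer: 16

Derivation:
I0 mul r5 <- r4,r3: IF@1 ID@2 stall=0 (-) EX@3 MEM@4 WB@5
I1 mul r2 <- r3,r4: IF@2 ID@3 stall=0 (-) EX@4 MEM@5 WB@6
I2 ld r2 <- r2: IF@3 ID@4 stall=2 (RAW on I1.r2 (WB@6)) EX@7 MEM@8 WB@9
I3 add r5 <- r2,r4: IF@4 ID@7 stall=2 (RAW on I2.r2 (WB@9)) EX@10 MEM@11 WB@12
I4 add r3 <- r3,r5: IF@7 ID@10 stall=2 (RAW on I3.r5 (WB@12)) EX@13 MEM@14 WB@15
I5 ld r5 <- r1: IF@10 ID@13 stall=0 (-) EX@14 MEM@15 WB@16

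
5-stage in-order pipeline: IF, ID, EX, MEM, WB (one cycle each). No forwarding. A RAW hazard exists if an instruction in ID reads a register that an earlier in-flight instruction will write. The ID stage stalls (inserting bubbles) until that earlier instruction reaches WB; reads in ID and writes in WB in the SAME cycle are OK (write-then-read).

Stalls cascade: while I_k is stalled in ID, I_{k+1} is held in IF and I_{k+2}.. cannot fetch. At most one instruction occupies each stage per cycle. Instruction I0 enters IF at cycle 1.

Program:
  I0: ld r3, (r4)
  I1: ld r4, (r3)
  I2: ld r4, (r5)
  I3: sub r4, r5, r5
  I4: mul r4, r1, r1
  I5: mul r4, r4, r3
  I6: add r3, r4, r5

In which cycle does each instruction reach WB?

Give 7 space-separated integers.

Answer: 5 8 9 10 11 14 17

Derivation:
I0 ld r3 <- r4: IF@1 ID@2 stall=0 (-) EX@3 MEM@4 WB@5
I1 ld r4 <- r3: IF@2 ID@3 stall=2 (RAW on I0.r3 (WB@5)) EX@6 MEM@7 WB@8
I2 ld r4 <- r5: IF@3 ID@6 stall=0 (-) EX@7 MEM@8 WB@9
I3 sub r4 <- r5,r5: IF@6 ID@7 stall=0 (-) EX@8 MEM@9 WB@10
I4 mul r4 <- r1,r1: IF@7 ID@8 stall=0 (-) EX@9 MEM@10 WB@11
I5 mul r4 <- r4,r3: IF@8 ID@9 stall=2 (RAW on I4.r4 (WB@11)) EX@12 MEM@13 WB@14
I6 add r3 <- r4,r5: IF@9 ID@12 stall=2 (RAW on I5.r4 (WB@14)) EX@15 MEM@16 WB@17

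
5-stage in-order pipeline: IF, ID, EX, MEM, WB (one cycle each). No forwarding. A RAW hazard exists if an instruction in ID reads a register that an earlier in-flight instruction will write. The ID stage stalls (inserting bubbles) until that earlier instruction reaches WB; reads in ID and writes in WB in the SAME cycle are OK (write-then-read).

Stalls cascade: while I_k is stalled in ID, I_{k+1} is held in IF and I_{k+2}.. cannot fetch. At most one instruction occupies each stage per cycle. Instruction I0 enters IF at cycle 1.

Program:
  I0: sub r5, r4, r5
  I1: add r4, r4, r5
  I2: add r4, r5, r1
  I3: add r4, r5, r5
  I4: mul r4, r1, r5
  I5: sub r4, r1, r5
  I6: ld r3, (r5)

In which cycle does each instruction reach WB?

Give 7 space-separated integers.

Answer: 5 8 9 10 11 12 13

Derivation:
I0 sub r5 <- r4,r5: IF@1 ID@2 stall=0 (-) EX@3 MEM@4 WB@5
I1 add r4 <- r4,r5: IF@2 ID@3 stall=2 (RAW on I0.r5 (WB@5)) EX@6 MEM@7 WB@8
I2 add r4 <- r5,r1: IF@3 ID@6 stall=0 (-) EX@7 MEM@8 WB@9
I3 add r4 <- r5,r5: IF@6 ID@7 stall=0 (-) EX@8 MEM@9 WB@10
I4 mul r4 <- r1,r5: IF@7 ID@8 stall=0 (-) EX@9 MEM@10 WB@11
I5 sub r4 <- r1,r5: IF@8 ID@9 stall=0 (-) EX@10 MEM@11 WB@12
I6 ld r3 <- r5: IF@9 ID@10 stall=0 (-) EX@11 MEM@12 WB@13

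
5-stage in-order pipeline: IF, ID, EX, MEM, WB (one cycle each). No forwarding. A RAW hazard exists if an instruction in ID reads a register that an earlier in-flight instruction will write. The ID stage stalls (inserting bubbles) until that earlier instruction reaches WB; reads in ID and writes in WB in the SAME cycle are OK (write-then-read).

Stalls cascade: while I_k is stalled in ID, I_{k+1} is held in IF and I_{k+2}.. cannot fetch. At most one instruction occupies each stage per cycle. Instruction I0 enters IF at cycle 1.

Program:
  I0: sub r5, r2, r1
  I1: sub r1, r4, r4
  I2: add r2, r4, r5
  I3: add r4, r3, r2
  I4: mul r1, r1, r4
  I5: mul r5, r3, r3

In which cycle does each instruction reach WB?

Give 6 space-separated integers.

Answer: 5 6 8 11 14 15

Derivation:
I0 sub r5 <- r2,r1: IF@1 ID@2 stall=0 (-) EX@3 MEM@4 WB@5
I1 sub r1 <- r4,r4: IF@2 ID@3 stall=0 (-) EX@4 MEM@5 WB@6
I2 add r2 <- r4,r5: IF@3 ID@4 stall=1 (RAW on I0.r5 (WB@5)) EX@6 MEM@7 WB@8
I3 add r4 <- r3,r2: IF@4 ID@6 stall=2 (RAW on I2.r2 (WB@8)) EX@9 MEM@10 WB@11
I4 mul r1 <- r1,r4: IF@6 ID@9 stall=2 (RAW on I3.r4 (WB@11)) EX@12 MEM@13 WB@14
I5 mul r5 <- r3,r3: IF@9 ID@12 stall=0 (-) EX@13 MEM@14 WB@15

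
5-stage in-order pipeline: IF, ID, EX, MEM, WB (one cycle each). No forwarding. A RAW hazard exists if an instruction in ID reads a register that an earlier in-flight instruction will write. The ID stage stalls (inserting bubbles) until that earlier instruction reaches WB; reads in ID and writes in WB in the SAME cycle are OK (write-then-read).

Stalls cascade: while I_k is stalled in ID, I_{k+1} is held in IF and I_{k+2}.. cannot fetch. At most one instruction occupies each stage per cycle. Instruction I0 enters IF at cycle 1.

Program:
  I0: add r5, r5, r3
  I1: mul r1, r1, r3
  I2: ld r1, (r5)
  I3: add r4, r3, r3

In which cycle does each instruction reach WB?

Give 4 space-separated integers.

I0 add r5 <- r5,r3: IF@1 ID@2 stall=0 (-) EX@3 MEM@4 WB@5
I1 mul r1 <- r1,r3: IF@2 ID@3 stall=0 (-) EX@4 MEM@5 WB@6
I2 ld r1 <- r5: IF@3 ID@4 stall=1 (RAW on I0.r5 (WB@5)) EX@6 MEM@7 WB@8
I3 add r4 <- r3,r3: IF@4 ID@6 stall=0 (-) EX@7 MEM@8 WB@9

Answer: 5 6 8 9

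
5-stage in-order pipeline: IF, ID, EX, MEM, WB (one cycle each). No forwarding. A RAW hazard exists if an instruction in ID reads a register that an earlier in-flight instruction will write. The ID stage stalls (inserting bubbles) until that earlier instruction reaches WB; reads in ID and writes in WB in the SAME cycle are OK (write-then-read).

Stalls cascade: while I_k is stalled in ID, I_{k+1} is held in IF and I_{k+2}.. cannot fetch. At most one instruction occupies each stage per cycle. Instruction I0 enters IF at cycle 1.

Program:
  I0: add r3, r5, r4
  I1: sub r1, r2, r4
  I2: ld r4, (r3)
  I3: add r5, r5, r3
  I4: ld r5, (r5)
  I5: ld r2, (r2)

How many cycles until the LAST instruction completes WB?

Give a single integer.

I0 add r3 <- r5,r4: IF@1 ID@2 stall=0 (-) EX@3 MEM@4 WB@5
I1 sub r1 <- r2,r4: IF@2 ID@3 stall=0 (-) EX@4 MEM@5 WB@6
I2 ld r4 <- r3: IF@3 ID@4 stall=1 (RAW on I0.r3 (WB@5)) EX@6 MEM@7 WB@8
I3 add r5 <- r5,r3: IF@4 ID@6 stall=0 (-) EX@7 MEM@8 WB@9
I4 ld r5 <- r5: IF@6 ID@7 stall=2 (RAW on I3.r5 (WB@9)) EX@10 MEM@11 WB@12
I5 ld r2 <- r2: IF@7 ID@10 stall=0 (-) EX@11 MEM@12 WB@13

Answer: 13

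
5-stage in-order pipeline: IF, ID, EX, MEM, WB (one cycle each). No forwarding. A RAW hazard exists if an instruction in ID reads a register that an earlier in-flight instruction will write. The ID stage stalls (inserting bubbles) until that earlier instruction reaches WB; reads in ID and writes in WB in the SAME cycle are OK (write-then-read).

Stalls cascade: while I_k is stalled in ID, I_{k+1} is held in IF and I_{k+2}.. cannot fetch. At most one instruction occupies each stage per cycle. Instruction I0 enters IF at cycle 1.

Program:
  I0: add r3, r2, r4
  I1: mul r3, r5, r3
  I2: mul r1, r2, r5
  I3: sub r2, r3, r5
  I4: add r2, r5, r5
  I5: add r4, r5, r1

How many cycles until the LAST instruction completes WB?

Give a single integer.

I0 add r3 <- r2,r4: IF@1 ID@2 stall=0 (-) EX@3 MEM@4 WB@5
I1 mul r3 <- r5,r3: IF@2 ID@3 stall=2 (RAW on I0.r3 (WB@5)) EX@6 MEM@7 WB@8
I2 mul r1 <- r2,r5: IF@3 ID@6 stall=0 (-) EX@7 MEM@8 WB@9
I3 sub r2 <- r3,r5: IF@6 ID@7 stall=1 (RAW on I1.r3 (WB@8)) EX@9 MEM@10 WB@11
I4 add r2 <- r5,r5: IF@7 ID@9 stall=0 (-) EX@10 MEM@11 WB@12
I5 add r4 <- r5,r1: IF@9 ID@10 stall=0 (-) EX@11 MEM@12 WB@13

Answer: 13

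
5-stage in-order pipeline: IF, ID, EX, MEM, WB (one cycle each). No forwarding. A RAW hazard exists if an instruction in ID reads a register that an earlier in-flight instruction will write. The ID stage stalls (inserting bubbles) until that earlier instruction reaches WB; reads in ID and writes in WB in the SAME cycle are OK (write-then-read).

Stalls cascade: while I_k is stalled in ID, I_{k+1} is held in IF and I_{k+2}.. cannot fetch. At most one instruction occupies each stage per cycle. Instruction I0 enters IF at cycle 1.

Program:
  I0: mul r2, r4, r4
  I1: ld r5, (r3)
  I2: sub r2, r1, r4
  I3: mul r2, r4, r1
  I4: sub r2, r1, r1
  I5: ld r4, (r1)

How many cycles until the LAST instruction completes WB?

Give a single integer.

Answer: 10

Derivation:
I0 mul r2 <- r4,r4: IF@1 ID@2 stall=0 (-) EX@3 MEM@4 WB@5
I1 ld r5 <- r3: IF@2 ID@3 stall=0 (-) EX@4 MEM@5 WB@6
I2 sub r2 <- r1,r4: IF@3 ID@4 stall=0 (-) EX@5 MEM@6 WB@7
I3 mul r2 <- r4,r1: IF@4 ID@5 stall=0 (-) EX@6 MEM@7 WB@8
I4 sub r2 <- r1,r1: IF@5 ID@6 stall=0 (-) EX@7 MEM@8 WB@9
I5 ld r4 <- r1: IF@6 ID@7 stall=0 (-) EX@8 MEM@9 WB@10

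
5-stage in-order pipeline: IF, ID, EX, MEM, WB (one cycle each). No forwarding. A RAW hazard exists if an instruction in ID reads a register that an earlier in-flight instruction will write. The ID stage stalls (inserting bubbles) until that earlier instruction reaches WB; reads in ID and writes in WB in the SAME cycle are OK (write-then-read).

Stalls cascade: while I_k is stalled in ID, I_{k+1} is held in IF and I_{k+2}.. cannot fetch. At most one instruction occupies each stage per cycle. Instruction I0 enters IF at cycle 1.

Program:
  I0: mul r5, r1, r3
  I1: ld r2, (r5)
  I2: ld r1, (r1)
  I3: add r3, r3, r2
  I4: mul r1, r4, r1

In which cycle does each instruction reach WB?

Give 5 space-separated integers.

Answer: 5 8 9 11 12

Derivation:
I0 mul r5 <- r1,r3: IF@1 ID@2 stall=0 (-) EX@3 MEM@4 WB@5
I1 ld r2 <- r5: IF@2 ID@3 stall=2 (RAW on I0.r5 (WB@5)) EX@6 MEM@7 WB@8
I2 ld r1 <- r1: IF@3 ID@6 stall=0 (-) EX@7 MEM@8 WB@9
I3 add r3 <- r3,r2: IF@6 ID@7 stall=1 (RAW on I1.r2 (WB@8)) EX@9 MEM@10 WB@11
I4 mul r1 <- r4,r1: IF@7 ID@9 stall=0 (-) EX@10 MEM@11 WB@12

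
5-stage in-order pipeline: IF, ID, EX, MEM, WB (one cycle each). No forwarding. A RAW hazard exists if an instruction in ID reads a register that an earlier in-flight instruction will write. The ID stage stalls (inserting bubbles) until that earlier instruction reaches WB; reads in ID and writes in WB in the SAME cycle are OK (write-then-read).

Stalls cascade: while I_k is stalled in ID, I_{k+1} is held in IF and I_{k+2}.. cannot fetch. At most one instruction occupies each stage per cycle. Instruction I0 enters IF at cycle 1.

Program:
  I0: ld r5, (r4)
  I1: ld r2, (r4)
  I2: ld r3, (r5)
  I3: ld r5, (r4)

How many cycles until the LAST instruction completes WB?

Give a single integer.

I0 ld r5 <- r4: IF@1 ID@2 stall=0 (-) EX@3 MEM@4 WB@5
I1 ld r2 <- r4: IF@2 ID@3 stall=0 (-) EX@4 MEM@5 WB@6
I2 ld r3 <- r5: IF@3 ID@4 stall=1 (RAW on I0.r5 (WB@5)) EX@6 MEM@7 WB@8
I3 ld r5 <- r4: IF@4 ID@6 stall=0 (-) EX@7 MEM@8 WB@9

Answer: 9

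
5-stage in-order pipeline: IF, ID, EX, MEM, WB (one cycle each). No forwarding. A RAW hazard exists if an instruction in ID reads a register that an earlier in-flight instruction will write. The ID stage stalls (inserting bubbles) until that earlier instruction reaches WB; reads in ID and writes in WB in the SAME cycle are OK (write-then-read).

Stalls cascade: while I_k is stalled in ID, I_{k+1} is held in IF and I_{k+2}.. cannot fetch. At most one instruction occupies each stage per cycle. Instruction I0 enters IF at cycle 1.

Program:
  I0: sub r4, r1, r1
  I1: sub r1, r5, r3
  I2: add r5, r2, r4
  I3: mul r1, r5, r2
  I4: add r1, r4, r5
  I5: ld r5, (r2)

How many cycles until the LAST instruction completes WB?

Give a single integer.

Answer: 13

Derivation:
I0 sub r4 <- r1,r1: IF@1 ID@2 stall=0 (-) EX@3 MEM@4 WB@5
I1 sub r1 <- r5,r3: IF@2 ID@3 stall=0 (-) EX@4 MEM@5 WB@6
I2 add r5 <- r2,r4: IF@3 ID@4 stall=1 (RAW on I0.r4 (WB@5)) EX@6 MEM@7 WB@8
I3 mul r1 <- r5,r2: IF@4 ID@6 stall=2 (RAW on I2.r5 (WB@8)) EX@9 MEM@10 WB@11
I4 add r1 <- r4,r5: IF@6 ID@9 stall=0 (-) EX@10 MEM@11 WB@12
I5 ld r5 <- r2: IF@9 ID@10 stall=0 (-) EX@11 MEM@12 WB@13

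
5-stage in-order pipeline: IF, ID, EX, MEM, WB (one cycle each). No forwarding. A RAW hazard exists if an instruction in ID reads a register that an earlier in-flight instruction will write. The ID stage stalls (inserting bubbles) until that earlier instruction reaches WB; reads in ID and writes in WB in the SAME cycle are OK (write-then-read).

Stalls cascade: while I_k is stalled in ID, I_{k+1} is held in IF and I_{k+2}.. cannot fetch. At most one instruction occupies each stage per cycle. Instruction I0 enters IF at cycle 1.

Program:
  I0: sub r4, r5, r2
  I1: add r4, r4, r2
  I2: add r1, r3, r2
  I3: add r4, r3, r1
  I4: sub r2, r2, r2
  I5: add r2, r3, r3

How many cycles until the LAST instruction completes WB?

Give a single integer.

Answer: 14

Derivation:
I0 sub r4 <- r5,r2: IF@1 ID@2 stall=0 (-) EX@3 MEM@4 WB@5
I1 add r4 <- r4,r2: IF@2 ID@3 stall=2 (RAW on I0.r4 (WB@5)) EX@6 MEM@7 WB@8
I2 add r1 <- r3,r2: IF@3 ID@6 stall=0 (-) EX@7 MEM@8 WB@9
I3 add r4 <- r3,r1: IF@6 ID@7 stall=2 (RAW on I2.r1 (WB@9)) EX@10 MEM@11 WB@12
I4 sub r2 <- r2,r2: IF@7 ID@10 stall=0 (-) EX@11 MEM@12 WB@13
I5 add r2 <- r3,r3: IF@10 ID@11 stall=0 (-) EX@12 MEM@13 WB@14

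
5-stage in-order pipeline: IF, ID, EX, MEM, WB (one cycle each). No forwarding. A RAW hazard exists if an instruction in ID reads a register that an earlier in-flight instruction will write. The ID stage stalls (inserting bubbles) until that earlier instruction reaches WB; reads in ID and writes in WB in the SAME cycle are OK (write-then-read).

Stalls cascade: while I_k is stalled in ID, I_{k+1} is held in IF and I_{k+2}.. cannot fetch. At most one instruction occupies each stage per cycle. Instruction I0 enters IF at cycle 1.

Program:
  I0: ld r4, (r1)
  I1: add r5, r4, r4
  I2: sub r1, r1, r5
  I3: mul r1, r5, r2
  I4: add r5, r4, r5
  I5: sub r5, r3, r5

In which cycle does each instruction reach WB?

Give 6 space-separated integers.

Answer: 5 8 11 12 13 16

Derivation:
I0 ld r4 <- r1: IF@1 ID@2 stall=0 (-) EX@3 MEM@4 WB@5
I1 add r5 <- r4,r4: IF@2 ID@3 stall=2 (RAW on I0.r4 (WB@5)) EX@6 MEM@7 WB@8
I2 sub r1 <- r1,r5: IF@3 ID@6 stall=2 (RAW on I1.r5 (WB@8)) EX@9 MEM@10 WB@11
I3 mul r1 <- r5,r2: IF@6 ID@9 stall=0 (-) EX@10 MEM@11 WB@12
I4 add r5 <- r4,r5: IF@9 ID@10 stall=0 (-) EX@11 MEM@12 WB@13
I5 sub r5 <- r3,r5: IF@10 ID@11 stall=2 (RAW on I4.r5 (WB@13)) EX@14 MEM@15 WB@16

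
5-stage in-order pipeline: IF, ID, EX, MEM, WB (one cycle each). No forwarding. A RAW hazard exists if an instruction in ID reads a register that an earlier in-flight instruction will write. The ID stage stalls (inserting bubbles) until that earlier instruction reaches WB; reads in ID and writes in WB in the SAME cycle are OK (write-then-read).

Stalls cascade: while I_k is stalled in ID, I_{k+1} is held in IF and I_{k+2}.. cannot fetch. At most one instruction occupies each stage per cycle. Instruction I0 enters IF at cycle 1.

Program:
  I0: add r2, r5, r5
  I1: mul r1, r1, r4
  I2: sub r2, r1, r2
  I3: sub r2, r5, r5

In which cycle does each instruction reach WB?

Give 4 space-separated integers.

Answer: 5 6 9 10

Derivation:
I0 add r2 <- r5,r5: IF@1 ID@2 stall=0 (-) EX@3 MEM@4 WB@5
I1 mul r1 <- r1,r4: IF@2 ID@3 stall=0 (-) EX@4 MEM@5 WB@6
I2 sub r2 <- r1,r2: IF@3 ID@4 stall=2 (RAW on I1.r1 (WB@6)) EX@7 MEM@8 WB@9
I3 sub r2 <- r5,r5: IF@4 ID@7 stall=0 (-) EX@8 MEM@9 WB@10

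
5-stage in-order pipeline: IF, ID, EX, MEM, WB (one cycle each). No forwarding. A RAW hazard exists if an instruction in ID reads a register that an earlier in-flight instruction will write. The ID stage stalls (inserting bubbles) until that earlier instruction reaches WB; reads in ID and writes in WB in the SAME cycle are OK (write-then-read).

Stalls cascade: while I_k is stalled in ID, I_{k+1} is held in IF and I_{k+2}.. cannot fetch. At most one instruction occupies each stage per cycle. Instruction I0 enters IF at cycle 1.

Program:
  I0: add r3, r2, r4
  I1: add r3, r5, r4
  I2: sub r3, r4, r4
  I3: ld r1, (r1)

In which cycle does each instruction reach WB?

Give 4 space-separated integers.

I0 add r3 <- r2,r4: IF@1 ID@2 stall=0 (-) EX@3 MEM@4 WB@5
I1 add r3 <- r5,r4: IF@2 ID@3 stall=0 (-) EX@4 MEM@5 WB@6
I2 sub r3 <- r4,r4: IF@3 ID@4 stall=0 (-) EX@5 MEM@6 WB@7
I3 ld r1 <- r1: IF@4 ID@5 stall=0 (-) EX@6 MEM@7 WB@8

Answer: 5 6 7 8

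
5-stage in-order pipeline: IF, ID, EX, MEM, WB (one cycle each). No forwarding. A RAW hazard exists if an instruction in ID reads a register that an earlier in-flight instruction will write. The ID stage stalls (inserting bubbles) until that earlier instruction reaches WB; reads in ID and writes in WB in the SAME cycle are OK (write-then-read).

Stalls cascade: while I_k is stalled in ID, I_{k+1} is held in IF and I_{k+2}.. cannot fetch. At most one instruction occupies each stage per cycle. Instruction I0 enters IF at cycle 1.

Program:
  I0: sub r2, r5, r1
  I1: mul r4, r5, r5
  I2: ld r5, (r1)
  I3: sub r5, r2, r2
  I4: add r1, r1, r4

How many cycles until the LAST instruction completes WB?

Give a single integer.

I0 sub r2 <- r5,r1: IF@1 ID@2 stall=0 (-) EX@3 MEM@4 WB@5
I1 mul r4 <- r5,r5: IF@2 ID@3 stall=0 (-) EX@4 MEM@5 WB@6
I2 ld r5 <- r1: IF@3 ID@4 stall=0 (-) EX@5 MEM@6 WB@7
I3 sub r5 <- r2,r2: IF@4 ID@5 stall=0 (-) EX@6 MEM@7 WB@8
I4 add r1 <- r1,r4: IF@5 ID@6 stall=0 (-) EX@7 MEM@8 WB@9

Answer: 9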